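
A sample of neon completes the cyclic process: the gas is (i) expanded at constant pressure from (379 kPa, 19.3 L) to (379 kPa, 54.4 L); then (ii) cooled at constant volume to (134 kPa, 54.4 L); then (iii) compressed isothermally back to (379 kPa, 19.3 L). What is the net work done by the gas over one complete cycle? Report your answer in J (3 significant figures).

W_net ≈ 5750 J

Leg (i): W = PΔV = (379)(54.4 − 19.3) = 13303 J.
Leg (ii): W = 0.
Leg (iii): W = PᵢVᵢ ln(V_f/Vᵢ) = (7290) ln(19.3/54.4) = -7554 J.
W_net = 13303 − 7554 = 5749 J.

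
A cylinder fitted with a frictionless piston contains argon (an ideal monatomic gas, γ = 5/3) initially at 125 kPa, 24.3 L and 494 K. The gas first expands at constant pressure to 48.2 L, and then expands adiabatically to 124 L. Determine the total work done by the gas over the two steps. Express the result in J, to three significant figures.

W_total ≈ 7210 J

Step 1 (isobaric): W = PΔV = (125 kPa)(48.2 − 24.3 L) = 2988 J.
After step 1: P = 125 kPa, V = 48.2 L, T = 979.9 K.
Step 2 (adiabatic): W = (P₁V₁ − P₂V₂)/(γ−1) = (6025 − 3209)/0.667 = 4224 J.
W_total = 2988 + 4224 = 7211 J.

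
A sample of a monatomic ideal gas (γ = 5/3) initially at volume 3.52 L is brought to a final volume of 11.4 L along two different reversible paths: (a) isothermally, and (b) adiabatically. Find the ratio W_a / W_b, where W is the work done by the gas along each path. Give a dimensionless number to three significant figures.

W_a / W_b ≈ 1.44

Path (a) isothermal: W = P₁V₁ ln(V₂/V₁) → W_a/(P₁V₁) = 1.175.
Path (b) adiabatic: W = P₁V₁(1 − (V₁/V₂)^(γ−1))/(γ−1) → W_b/(P₁V₁) = 0.8147.
W_a / W_b = 1.175 / 0.8147 = 1.442.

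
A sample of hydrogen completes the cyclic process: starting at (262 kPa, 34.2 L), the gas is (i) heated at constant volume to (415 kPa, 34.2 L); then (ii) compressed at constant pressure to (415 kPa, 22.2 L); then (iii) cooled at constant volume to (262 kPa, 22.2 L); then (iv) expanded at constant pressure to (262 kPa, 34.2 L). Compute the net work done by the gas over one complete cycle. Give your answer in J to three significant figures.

W_net ≈ -1840 J

Constant-volume legs do no work.
W(ii) = (415)(22.2 − 34.2) = -4980 J; W(iv) = (262)(34.2 − 22.2) = 3144 J.
W_net = -4980 + 3144 = -1836 J (the counter-clockwise enclosed area).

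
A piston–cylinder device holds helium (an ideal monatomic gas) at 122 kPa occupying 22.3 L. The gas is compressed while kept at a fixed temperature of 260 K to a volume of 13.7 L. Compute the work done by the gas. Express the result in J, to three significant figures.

W ≈ -1330 J

Isothermal: W = nRT ln(V₂/V₁) = P₁V₁ ln(V₂/V₁).
P₁V₁ = (122 kPa)(22.3 L) = 2721 J.
W = 2721 × ln(13.7/22.3) = 2721 × -0.4872
W_by_gas = -1325 J.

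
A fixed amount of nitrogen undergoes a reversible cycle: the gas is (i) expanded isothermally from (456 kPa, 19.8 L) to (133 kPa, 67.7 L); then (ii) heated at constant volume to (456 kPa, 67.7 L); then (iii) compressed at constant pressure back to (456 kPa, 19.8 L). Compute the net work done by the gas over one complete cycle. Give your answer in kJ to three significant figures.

W_net ≈ -10.7 kJ

Leg (i): W = PᵢVᵢ ln(V_f/Vᵢ) = (9029) ln(67.7/19.8) = 11100 J.
Leg (ii): W = 0.
Leg (iii): W = PΔV = (456)(19.8 − 67.7) = -21842 J.
W_net = 11100 − 21842 = -10742 J.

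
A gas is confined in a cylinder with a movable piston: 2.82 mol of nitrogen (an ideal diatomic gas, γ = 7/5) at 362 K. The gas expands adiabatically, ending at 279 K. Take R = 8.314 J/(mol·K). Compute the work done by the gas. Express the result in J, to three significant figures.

W ≈ 4860 J

Adiabatic ⇒ Q = 0, so W_by = −ΔU = nCᵥ(T₁ − T₂).
Cᵥ = 5R/2 = 20.79 J/(mol·K).
W = (2.82)(20.79)(362 − 279) = 4865 J.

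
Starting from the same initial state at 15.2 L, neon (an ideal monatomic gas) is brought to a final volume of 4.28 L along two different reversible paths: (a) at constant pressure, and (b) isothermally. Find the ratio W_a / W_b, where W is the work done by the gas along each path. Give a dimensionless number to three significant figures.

Path (a) isobaric: W = P₁(V₂ − V₁) → W_a/(P₁V₁) = -0.7184.
Path (b) isothermal: W = P₁V₁ ln(V₂/V₁) → W_b/(P₁V₁) = -1.267.
W_a / W_b = -0.7184 / -1.267 = 0.5669.

W_a / W_b ≈ 0.567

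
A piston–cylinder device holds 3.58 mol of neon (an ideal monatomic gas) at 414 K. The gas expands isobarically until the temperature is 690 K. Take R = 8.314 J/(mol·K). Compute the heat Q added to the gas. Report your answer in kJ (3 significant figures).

Isobaric: W = nRΔT = (3.58)(8.314)(276) = 8215 J.
ΔU = nCᵥΔT with Cᵥ = 3R/2: ΔU = (3.58)(12.47)(276) = 12322 J.
Q = ΔU + W = 12322 + 8215 = 20537 J.

Q ≈ 20.5 kJ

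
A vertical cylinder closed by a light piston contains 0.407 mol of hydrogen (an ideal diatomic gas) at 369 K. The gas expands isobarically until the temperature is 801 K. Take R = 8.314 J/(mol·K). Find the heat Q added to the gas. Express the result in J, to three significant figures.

Isobaric: W = nRΔT = (0.407)(8.314)(432) = 1462 J.
ΔU = nCᵥΔT with Cᵥ = 5R/2: ΔU = (0.407)(20.79)(432) = 3655 J.
Q = ΔU + W = 3655 + 1462 = 5116 J.

Q ≈ 5120 J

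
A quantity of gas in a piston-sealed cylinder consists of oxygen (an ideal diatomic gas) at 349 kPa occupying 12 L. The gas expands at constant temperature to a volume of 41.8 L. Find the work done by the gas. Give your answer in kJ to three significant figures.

W ≈ 5.23 kJ

Isothermal: W = nRT ln(V₂/V₁) = P₁V₁ ln(V₂/V₁).
P₁V₁ = (349 kPa)(12 L) = 4188 J.
W = 4188 × ln(41.8/12) = 4188 × 1.248
W_by_gas = 5227 J.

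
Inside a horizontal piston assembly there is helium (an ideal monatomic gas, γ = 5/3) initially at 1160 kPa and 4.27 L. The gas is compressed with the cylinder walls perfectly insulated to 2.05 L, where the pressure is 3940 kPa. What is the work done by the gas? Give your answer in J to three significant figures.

Adiabatic: W = (P₁V₁ − P₂V₂)/(γ − 1) with γ = 5/3.
P₁V₁ = 4953 J, P₂V₂ = 8077 J.
W = (4953 − 8077) / 0.6667 = -4686 J.

W ≈ -4690 J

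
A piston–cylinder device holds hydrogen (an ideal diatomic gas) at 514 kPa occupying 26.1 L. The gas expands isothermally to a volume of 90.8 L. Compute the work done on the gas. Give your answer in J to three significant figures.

Isothermal: W = nRT ln(V₂/V₁) = P₁V₁ ln(V₂/V₁).
P₁V₁ = (514 kPa)(26.1 L) = 13415 J.
W = 13415 × ln(90.8/26.1) = 13415 × 1.247
W_by_gas = 16725 J; work on gas = −W_by = -16725 J.

W ≈ -16700 J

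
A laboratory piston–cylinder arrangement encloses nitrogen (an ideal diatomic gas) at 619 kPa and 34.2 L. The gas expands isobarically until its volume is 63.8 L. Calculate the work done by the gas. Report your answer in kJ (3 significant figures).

Isobaric: W = P ΔV.
W = (619 kPa)(63.8 − 34.2 L) = (619)(29.6) = 18322 J.

W ≈ 18.3 kJ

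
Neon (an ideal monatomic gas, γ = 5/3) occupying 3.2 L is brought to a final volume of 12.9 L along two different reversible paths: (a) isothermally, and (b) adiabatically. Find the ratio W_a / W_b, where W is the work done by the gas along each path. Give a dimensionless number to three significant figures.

Path (a) isothermal: W = P₁V₁ ln(V₂/V₁) → W_a/(P₁V₁) = 1.394.
Path (b) adiabatic: W = P₁V₁(1 − (V₁/V₂)^(γ−1))/(γ−1) → W_b/(P₁V₁) = 0.9078.
W_a / W_b = 1.394 / 0.9078 = 1.536.

W_a / W_b ≈ 1.54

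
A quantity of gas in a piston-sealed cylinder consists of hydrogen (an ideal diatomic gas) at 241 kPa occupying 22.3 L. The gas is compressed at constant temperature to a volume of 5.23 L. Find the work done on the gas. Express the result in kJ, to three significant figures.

W ≈ 7.79 kJ

Isothermal: W = nRT ln(V₂/V₁) = P₁V₁ ln(V₂/V₁).
P₁V₁ = (241 kPa)(22.3 L) = 5374 J.
W = 5374 × ln(5.23/22.3) = 5374 × -1.45
W_by_gas = -7794 J; work on gas = −W_by = 7794 J.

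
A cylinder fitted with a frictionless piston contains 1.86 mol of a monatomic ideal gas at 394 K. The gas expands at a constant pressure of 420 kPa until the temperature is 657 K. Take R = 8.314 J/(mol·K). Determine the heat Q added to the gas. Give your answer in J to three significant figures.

Isobaric: W = nRΔT = (1.86)(8.314)(263) = 4067 J.
ΔU = nCᵥΔT with Cᵥ = 3R/2: ΔU = (1.86)(12.47)(263) = 6101 J.
Q = ΔU + W = 6101 + 4067 = 10168 J.

Q ≈ 10200 J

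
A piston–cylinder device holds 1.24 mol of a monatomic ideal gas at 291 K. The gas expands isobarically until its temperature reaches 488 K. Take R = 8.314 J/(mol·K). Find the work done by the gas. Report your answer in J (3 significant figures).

Isobaric: W = P ΔV = nR ΔT.
W = (1.24)(8.314)(488 − 291) = 2031 J.

W ≈ 2030 J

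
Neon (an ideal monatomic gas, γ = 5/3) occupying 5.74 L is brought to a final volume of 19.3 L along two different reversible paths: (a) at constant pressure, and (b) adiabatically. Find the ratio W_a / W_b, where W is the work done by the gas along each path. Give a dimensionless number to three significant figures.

Path (a) isobaric: W = P₁(V₂ − V₁) → W_a/(P₁V₁) = 2.362.
Path (b) adiabatic: W = P₁V₁(1 − (V₁/V₂)^(γ−1))/(γ−1) → W_b/(P₁V₁) = 0.8317.
W_a / W_b = 2.362 / 0.8317 = 2.841.

W_a / W_b ≈ 2.84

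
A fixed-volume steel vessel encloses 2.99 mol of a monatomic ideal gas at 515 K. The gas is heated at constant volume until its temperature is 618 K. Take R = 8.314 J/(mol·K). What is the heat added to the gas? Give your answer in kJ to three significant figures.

Q ≈ 3.84 kJ

Constant volume ⇒ W = 0, so Q = ΔU = nCᵥΔT with Cᵥ = 3R/2 = 12.47 J/(mol·K).
ΔU = (2.99)(12.47)(618 − 515) = 3841 J.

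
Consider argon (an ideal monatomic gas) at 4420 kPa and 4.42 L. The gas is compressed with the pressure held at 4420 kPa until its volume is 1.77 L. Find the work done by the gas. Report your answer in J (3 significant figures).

W ≈ -11700 J

Isobaric: W = P ΔV.
W = (4420 kPa)(1.77 − 4.42 L) = (4420)(-2.65) = -11713 J.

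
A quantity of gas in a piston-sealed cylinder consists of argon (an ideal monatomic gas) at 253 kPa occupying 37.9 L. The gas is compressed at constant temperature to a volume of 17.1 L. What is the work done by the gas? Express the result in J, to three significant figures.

W ≈ -7630 J

Isothermal: W = nRT ln(V₂/V₁) = P₁V₁ ln(V₂/V₁).
P₁V₁ = (253 kPa)(37.9 L) = 9589 J.
W = 9589 × ln(17.1/37.9) = 9589 × -0.7959
W_by_gas = -7631 J.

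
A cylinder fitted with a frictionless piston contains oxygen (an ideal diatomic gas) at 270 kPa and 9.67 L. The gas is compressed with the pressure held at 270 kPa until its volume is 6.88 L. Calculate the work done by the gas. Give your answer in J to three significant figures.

W ≈ -753 J

Isobaric: W = P ΔV.
W = (270 kPa)(6.88 − 9.67 L) = (270)(-2.79) = -753.3 J.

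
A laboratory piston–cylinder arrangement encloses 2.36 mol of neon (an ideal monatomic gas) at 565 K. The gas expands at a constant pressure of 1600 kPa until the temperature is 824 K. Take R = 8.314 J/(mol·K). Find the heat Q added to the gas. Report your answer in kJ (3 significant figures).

Q ≈ 12.7 kJ

Isobaric: W = nRΔT = (2.36)(8.314)(259) = 5082 J.
ΔU = nCᵥΔT with Cᵥ = 3R/2: ΔU = (2.36)(12.47)(259) = 7623 J.
Q = ΔU + W = 7623 + 5082 = 12705 J.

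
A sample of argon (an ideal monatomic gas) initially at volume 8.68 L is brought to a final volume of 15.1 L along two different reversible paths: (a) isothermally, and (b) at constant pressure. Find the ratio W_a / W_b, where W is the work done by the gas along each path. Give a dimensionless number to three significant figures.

Path (a) isothermal: W = P₁V₁ ln(V₂/V₁) → W_a/(P₁V₁) = 0.5537.
Path (b) isobaric: W = P₁(V₂ − V₁) → W_b/(P₁V₁) = 0.7396.
W_a / W_b = 0.5537 / 0.7396 = 0.7486.

W_a / W_b ≈ 0.749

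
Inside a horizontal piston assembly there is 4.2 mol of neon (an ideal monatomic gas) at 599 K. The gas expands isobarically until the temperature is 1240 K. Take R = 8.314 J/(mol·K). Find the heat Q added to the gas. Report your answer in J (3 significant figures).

Isobaric: W = nRΔT = (4.2)(8.314)(641) = 22383 J.
ΔU = nCᵥΔT with Cᵥ = 3R/2: ΔU = (4.2)(12.47)(641) = 33574 J.
Q = ΔU + W = 33574 + 22383 = 55957 J.

Q ≈ 56000 J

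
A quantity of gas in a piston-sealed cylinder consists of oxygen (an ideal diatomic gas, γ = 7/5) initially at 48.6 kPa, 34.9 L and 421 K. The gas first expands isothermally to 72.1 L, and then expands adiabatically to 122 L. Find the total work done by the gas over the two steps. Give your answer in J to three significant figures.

Step 1 (isothermal): W = P₁V₁ ln(V₂/V₁) = (1696) ln(72.1/34.9) = 1231 J.
After step 1: P = 23.52 kPa, V = 72.1 L, T = 421 K.
Step 2 (adiabatic): W = (P₁V₁ − P₂V₂)/(γ−1) = (1696 − 1374)/0.4 = 804.5 J.
W_total = 1231 + 804.5 = 2035 J.

W_total ≈ 2040 J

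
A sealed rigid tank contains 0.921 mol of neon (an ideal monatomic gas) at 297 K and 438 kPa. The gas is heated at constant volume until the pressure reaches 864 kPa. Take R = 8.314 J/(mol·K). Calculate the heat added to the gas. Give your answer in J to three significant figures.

Q ≈ 3320 J

Constant volume ⇒ W = 0, so Q = ΔU = nCᵥΔT with Cᵥ = 3R/2 = 12.47 J/(mol·K).
At constant V, T₂/T₁ = P₂/P₁ ⇒ ΔT = T₁(P₂/P₁ − 1) = 297·(864/438 − 1) = 288.9 K.
ΔU = (0.921)(12.47)(288.9) = 3318 J.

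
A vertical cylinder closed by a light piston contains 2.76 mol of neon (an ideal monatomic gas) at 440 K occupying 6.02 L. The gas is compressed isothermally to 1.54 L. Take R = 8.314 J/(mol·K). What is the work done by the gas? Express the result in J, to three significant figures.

Isothermal: W = nRT ln(V₂/V₁).
W = (2.76)(8.314)(440) × ln(1.54/6.02)
  = 10097 × -1.363
W_by_gas = -13765 J.

W ≈ -13800 J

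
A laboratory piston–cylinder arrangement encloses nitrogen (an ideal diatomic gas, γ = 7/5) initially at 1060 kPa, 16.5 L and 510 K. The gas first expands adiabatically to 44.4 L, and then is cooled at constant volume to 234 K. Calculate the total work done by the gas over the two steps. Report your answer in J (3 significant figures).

Step 1 (adiabatic): W = (P₁V₁ − P₂V₂)/(γ−1) = (17490 − 11771)/0.4 = 14296 J.
Step 2 (isochoric): W = 0 (constant volume).
W_total = 14296 + 0 = 14296 J.

W_total ≈ 14300 J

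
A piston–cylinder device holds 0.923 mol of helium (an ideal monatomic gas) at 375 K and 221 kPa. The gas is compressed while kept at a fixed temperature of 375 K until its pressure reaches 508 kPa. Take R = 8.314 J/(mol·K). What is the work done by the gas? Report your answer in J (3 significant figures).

Isothermal process: W = nRT ln(V₂/V₁) = nRT ln(P₁/P₂).
W = (0.923)(8.314)(375) × ln(221/508)
  = 2878 × ln(0.435) = 2878 × -0.8323
W_by_gas = -2395 J.

W ≈ -2400 J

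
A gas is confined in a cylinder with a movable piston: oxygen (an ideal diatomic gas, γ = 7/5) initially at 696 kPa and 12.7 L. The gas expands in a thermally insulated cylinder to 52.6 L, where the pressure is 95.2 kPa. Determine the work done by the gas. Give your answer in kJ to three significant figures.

W ≈ 9.58 kJ

Adiabatic: W = (P₁V₁ − P₂V₂)/(γ − 1) with γ = 7/5.
P₁V₁ = 8839 J, P₂V₂ = 5008 J.
W = (8839 − 5008) / 0.4 = 9579 J.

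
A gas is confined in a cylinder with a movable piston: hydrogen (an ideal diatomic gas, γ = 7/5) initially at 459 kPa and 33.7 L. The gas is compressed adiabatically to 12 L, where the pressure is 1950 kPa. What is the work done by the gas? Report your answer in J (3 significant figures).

Adiabatic: W = (P₁V₁ − P₂V₂)/(γ − 1) with γ = 7/5.
P₁V₁ = 15468 J, P₂V₂ = 23400 J.
W = (15468 − 23400) / 0.4 = -19829 J.

W ≈ -19800 J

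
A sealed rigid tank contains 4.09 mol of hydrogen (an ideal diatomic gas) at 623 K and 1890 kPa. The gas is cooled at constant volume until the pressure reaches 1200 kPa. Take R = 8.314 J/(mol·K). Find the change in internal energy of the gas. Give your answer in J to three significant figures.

Constant volume ⇒ W = 0, so Q = ΔU = nCᵥΔT with Cᵥ = 5R/2 = 20.79 J/(mol·K).
At constant V, T₂/T₁ = P₂/P₁ ⇒ ΔT = T₁(P₂/P₁ − 1) = 623·(1200/1890 − 1) = -227.4 K.
ΔU = (4.09)(20.79)(-227.4) = -19335 J.

ΔU ≈ -19300 J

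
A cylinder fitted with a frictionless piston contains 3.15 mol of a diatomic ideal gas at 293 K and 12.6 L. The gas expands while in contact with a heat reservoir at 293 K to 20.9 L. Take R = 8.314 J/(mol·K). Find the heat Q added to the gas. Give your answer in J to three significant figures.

Q ≈ 3880 J

Isothermal ⇒ ΔU = 0, so Q = W = nRT ln(V₂/V₁).
Q = (3.15)(8.314)(293) ln(20.9/12.6) = 7673 × 0.5061 = 3883 J.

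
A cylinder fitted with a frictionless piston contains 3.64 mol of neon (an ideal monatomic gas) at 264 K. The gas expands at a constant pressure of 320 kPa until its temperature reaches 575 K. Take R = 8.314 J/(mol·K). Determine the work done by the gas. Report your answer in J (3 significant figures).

Isobaric: W = P ΔV = nR ΔT.
W = (3.64)(8.314)(575 − 264) = 9412 J.

W ≈ 9410 J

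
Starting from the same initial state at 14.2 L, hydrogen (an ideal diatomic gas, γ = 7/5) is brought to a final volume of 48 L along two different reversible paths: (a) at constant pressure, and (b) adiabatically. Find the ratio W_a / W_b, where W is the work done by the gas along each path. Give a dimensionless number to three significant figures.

W_a / W_b ≈ 2.47

Path (a) isobaric: W = P₁(V₂ − V₁) → W_a/(P₁V₁) = 2.38.
Path (b) adiabatic: W = P₁V₁(1 − (V₁/V₂)^(γ−1))/(γ−1) → W_b/(P₁V₁) = 0.9641.
W_a / W_b = 2.38 / 0.9641 = 2.469.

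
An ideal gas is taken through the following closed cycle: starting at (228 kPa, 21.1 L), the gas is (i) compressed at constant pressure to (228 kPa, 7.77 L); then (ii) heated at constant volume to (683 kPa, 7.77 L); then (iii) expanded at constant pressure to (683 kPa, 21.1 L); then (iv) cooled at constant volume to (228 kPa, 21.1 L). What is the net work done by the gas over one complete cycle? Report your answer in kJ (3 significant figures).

W_net ≈ 6.07 kJ

Constant-volume legs do no work.
W(i) = (228)(7.77 − 21.1) = -3039 J; W(iii) = (683)(21.1 − 7.77) = 9104 J.
W_net = -3039 + 9104 = 6065 J (the clockwise enclosed area).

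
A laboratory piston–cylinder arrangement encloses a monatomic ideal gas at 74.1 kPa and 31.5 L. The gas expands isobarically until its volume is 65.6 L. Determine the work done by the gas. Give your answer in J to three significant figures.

W ≈ 2530 J

Isobaric: W = P ΔV.
W = (74.1 kPa)(65.6 − 31.5 L) = (74.1)(34.1) = 2527 J.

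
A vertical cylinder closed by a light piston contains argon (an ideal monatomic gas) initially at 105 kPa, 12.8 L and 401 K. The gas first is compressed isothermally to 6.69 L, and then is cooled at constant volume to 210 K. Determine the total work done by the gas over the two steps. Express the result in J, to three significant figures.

Step 1 (isothermal): W = P₁V₁ ln(V₂/V₁) = (1344) ln(6.69/12.8) = -872 J.
Step 2 (isochoric): W = 0 (constant volume).
W_total = -872 + 0 = -872 J.

W_total ≈ -872 J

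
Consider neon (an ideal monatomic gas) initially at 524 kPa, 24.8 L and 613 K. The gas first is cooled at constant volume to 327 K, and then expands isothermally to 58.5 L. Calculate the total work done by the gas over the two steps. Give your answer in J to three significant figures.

Step 1 (isochoric): W = 0 (constant volume).
After step 1: P = 279.5 kPa (V unchanged).
Step 2 (isothermal): W = P₁V₁ ln(V₂/V₁) = (6932) ln(58.5/24.8) = 5949 J.
W_total = 0 + 5949 = 5949 J.

W_total ≈ 5950 J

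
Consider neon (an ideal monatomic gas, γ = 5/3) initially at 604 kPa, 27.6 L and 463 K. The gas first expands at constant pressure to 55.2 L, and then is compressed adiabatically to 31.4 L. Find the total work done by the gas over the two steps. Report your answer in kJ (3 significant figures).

Step 1 (isobaric): W = PΔV = (604 kPa)(55.2 − 27.6 L) = 16670 J.
After step 1: P = 604 kPa, V = 55.2 L, T = 926 K.
Step 2 (adiabatic): W = (P₁V₁ − P₂V₂)/(γ−1) = (33341 − 48564)/0.667 = -22835 J.
W_total = 16670 − 22835 = -6165 J.

W_total ≈ -6.16 kJ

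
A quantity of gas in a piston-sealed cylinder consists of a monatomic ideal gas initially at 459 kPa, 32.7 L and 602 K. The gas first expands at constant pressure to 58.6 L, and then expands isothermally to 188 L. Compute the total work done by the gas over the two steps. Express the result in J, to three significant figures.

Step 1 (isobaric): W = PΔV = (459 kPa)(58.6 − 32.7 L) = 11888 J.
After step 1: P = 459 kPa, V = 58.6 L, T = 1079 K.
Step 2 (isothermal): W = P₁V₁ ln(V₂/V₁) = (26897) ln(188/58.6) = 31354 J.
W_total = 11888 + 31354 = 43243 J.

W_total ≈ 43200 J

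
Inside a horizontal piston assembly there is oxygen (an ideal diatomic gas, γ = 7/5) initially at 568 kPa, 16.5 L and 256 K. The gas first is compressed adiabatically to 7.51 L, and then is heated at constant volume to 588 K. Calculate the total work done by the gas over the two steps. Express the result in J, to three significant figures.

W_total ≈ -8670 J

Step 1 (adiabatic): W = (P₁V₁ − P₂V₂)/(γ−1) = (9372 − 12840)/0.4 = -8670 J.
Step 2 (isochoric): W = 0 (constant volume).
W_total = -8670 + 0 = -8670 J.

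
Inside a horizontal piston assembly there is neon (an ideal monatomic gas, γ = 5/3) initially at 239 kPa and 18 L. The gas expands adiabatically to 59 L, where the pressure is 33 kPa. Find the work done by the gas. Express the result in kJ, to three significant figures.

W ≈ 3.53 kJ

Adiabatic: W = (P₁V₁ − P₂V₂)/(γ − 1) with γ = 5/3.
P₁V₁ = 4302 J, P₂V₂ = 1947 J.
W = (4302 − 1947) / 0.6667 = 3532 J.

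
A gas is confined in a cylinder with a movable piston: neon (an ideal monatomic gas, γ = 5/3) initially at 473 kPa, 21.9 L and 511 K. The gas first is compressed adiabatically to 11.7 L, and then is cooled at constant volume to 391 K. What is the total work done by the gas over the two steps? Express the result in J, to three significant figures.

W_total ≈ -8060 J

Step 1 (adiabatic): W = (P₁V₁ − P₂V₂)/(γ−1) = (10359 − 15733)/0.667 = -8061 J.
Step 2 (isochoric): W = 0 (constant volume).
W_total = -8061 + 0 = -8061 J.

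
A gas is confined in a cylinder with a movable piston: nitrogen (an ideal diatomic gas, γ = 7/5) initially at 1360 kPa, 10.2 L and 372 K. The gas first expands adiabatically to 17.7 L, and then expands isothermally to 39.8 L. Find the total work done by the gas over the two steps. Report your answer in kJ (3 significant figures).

Step 1 (adiabatic): W = (P₁V₁ − P₂V₂)/(γ−1) = (13872 − 11127)/0.4 = 6862 J.
After step 1: P = 628.7 kPa, V = 17.7 L, T = 298.4 K.
Step 2 (isothermal): W = P₁V₁ ln(V₂/V₁) = (11127) ln(39.8/17.7) = 9016 J.
W_total = 6862 + 9016 = 15878 J.

W_total ≈ 15.9 kJ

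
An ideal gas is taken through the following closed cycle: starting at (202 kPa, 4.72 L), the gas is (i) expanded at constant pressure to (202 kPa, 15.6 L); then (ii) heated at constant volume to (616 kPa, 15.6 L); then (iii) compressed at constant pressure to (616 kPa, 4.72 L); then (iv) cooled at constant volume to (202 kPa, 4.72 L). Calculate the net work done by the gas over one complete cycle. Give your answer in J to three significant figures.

Constant-volume legs do no work.
W(i) = (202)(15.6 − 4.72) = 2198 J; W(iii) = (616)(4.72 − 15.6) = -6702 J.
W_net = 2198 − 6702 = -4504 J (the counter-clockwise enclosed area).

W_net ≈ -4500 J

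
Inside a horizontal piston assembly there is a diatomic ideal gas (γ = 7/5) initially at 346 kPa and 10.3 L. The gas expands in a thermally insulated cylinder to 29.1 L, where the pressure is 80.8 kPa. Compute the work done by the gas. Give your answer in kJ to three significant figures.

Adiabatic: W = (P₁V₁ − P₂V₂)/(γ − 1) with γ = 7/5.
P₁V₁ = 3564 J, P₂V₂ = 2351 J.
W = (3564 − 2351) / 0.4 = 3031 J.

W ≈ 3.03 kJ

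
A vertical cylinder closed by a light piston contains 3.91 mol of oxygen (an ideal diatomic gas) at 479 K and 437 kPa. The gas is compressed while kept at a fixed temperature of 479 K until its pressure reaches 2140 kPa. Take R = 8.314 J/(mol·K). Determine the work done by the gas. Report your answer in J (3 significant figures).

Isothermal process: W = nRT ln(V₂/V₁) = nRT ln(P₁/P₂).
W = (3.91)(8.314)(479) × ln(437/2140)
  = 15571 × ln(0.2042) = 15571 × -1.589
W_by_gas = -24737 J.

W ≈ -24700 J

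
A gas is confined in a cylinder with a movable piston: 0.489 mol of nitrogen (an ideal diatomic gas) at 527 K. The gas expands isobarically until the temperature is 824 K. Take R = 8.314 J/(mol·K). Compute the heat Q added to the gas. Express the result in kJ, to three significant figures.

Isobaric: W = nRΔT = (0.489)(8.314)(297) = 1207 J.
ΔU = nCᵥΔT with Cᵥ = 5R/2: ΔU = (0.489)(20.79)(297) = 3019 J.
Q = ΔU + W = 3019 + 1207 = 4226 J.

Q ≈ 4.23 kJ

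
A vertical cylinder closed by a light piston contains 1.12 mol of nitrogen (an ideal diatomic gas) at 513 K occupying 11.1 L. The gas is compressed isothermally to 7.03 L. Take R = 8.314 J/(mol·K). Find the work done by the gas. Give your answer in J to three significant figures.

Isothermal: W = nRT ln(V₂/V₁).
W = (1.12)(8.314)(513) × ln(7.03/11.1)
  = 4777 × -0.4568
W_by_gas = -2182 J.

W ≈ -2180 J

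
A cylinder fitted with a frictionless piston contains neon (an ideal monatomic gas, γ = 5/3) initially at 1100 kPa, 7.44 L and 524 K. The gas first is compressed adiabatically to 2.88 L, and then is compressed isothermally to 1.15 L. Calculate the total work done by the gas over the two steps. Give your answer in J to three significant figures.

Step 1 (adiabatic): W = (P₁V₁ − P₂V₂)/(γ−1) = (8184 − 15408)/0.667 = -10836 J.
After step 1: P = 5350 kPa, V = 2.88 L, T = 986.5 K.
Step 2 (isothermal): W = P₁V₁ ln(V₂/V₁) = (15408) ln(1.15/2.88) = -14145 J.
W_total = -10836 − 14145 = -24982 J.

W_total ≈ -25000 J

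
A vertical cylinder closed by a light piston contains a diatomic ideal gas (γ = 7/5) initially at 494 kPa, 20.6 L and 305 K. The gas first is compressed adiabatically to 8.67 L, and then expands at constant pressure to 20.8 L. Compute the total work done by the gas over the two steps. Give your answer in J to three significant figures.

W_total ≈ 9600 J

Step 1 (adiabatic): W = (P₁V₁ − P₂V₂)/(γ−1) = (10176 − 14386)/0.4 = -10523 J.
After step 1: P = 1659 kPa, V = 8.67 L, T = 431.2 K.
Step 2 (isobaric): W = PΔV = (1659 kPa)(20.8 − 8.67 L) = 20127 J.
W_total = -10523 + 20127 = 9603 J.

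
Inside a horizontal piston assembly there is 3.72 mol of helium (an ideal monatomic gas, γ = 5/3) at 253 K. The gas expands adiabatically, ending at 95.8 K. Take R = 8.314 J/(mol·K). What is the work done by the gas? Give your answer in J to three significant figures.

W ≈ 7290 J

Adiabatic ⇒ Q = 0, so W_by = −ΔU = nCᵥ(T₁ − T₂).
Cᵥ = 3R/2 = 12.47 J/(mol·K).
W = (3.72)(12.47)(253 − 95.8) = 7293 J.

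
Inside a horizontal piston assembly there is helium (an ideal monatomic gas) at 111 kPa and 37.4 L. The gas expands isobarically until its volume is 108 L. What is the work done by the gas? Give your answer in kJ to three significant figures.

W ≈ 7.84 kJ

Isobaric: W = P ΔV.
W = (111 kPa)(108 − 37.4 L) = (111)(70.6) = 7837 J.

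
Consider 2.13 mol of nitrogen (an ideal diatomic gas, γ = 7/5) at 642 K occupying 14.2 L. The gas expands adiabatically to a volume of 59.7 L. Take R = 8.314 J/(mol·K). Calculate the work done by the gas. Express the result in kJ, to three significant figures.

W ≈ 12.4 kJ

Adiabatic: TV^(γ−1) = const with γ = 7/5.
T₂ = T₁ (V₁/V₂)^(γ−1) = 642 × (14.2/59.7)^0.4 = 642 × 0.563 = 361.5 K.
W_by = nCᵥ(T₁ − T₂) = (2.13)(20.79)(642 − 361.5) = 12420 J.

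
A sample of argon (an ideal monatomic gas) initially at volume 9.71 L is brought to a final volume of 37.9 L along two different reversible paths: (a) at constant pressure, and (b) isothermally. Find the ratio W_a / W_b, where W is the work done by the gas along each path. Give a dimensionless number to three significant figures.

W_a / W_b ≈ 2.13

Path (a) isobaric: W = P₁(V₂ − V₁) → W_a/(P₁V₁) = 2.903.
Path (b) isothermal: W = P₁V₁ ln(V₂/V₁) → W_b/(P₁V₁) = 1.362.
W_a / W_b = 2.903 / 1.362 = 2.132.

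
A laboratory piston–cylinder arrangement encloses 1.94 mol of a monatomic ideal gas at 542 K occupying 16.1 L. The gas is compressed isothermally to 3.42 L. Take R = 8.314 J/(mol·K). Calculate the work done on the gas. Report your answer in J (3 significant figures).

W ≈ 13500 J

Isothermal: W = nRT ln(V₂/V₁).
W = (1.94)(8.314)(542) × ln(3.42/16.1)
  = 8742 × -1.549
W_by_gas = -13543 J; work on gas = −W_by = 13543 J.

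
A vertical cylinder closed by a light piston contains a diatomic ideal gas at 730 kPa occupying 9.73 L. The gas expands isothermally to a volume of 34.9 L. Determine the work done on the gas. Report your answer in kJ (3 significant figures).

W ≈ -9.07 kJ

Isothermal: W = nRT ln(V₂/V₁) = P₁V₁ ln(V₂/V₁).
P₁V₁ = (730 kPa)(9.73 L) = 7103 J.
W = 7103 × ln(34.9/9.73) = 7103 × 1.277
W_by_gas = 9072 J; work on gas = −W_by = -9072 J.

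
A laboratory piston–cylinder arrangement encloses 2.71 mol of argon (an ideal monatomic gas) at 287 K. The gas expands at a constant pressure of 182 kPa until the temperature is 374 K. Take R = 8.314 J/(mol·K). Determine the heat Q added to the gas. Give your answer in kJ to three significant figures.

Isobaric: W = nRΔT = (2.71)(8.314)(87) = 1960 J.
ΔU = nCᵥΔT with Cᵥ = 3R/2: ΔU = (2.71)(12.47)(87) = 2940 J.
Q = ΔU + W = 2940 + 1960 = 4900 J.

Q ≈ 4.90 kJ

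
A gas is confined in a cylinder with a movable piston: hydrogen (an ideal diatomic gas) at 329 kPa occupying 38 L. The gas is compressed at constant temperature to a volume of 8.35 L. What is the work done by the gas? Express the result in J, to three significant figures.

W ≈ -18900 J

Isothermal: W = nRT ln(V₂/V₁) = P₁V₁ ln(V₂/V₁).
P₁V₁ = (329 kPa)(38 L) = 12502 J.
W = 12502 × ln(8.35/38) = 12502 × -1.515
W_by_gas = -18945 J.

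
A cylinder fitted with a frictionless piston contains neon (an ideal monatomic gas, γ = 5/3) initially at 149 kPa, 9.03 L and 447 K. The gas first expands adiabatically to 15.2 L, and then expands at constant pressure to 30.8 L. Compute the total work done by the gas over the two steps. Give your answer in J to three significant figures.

W_total ≈ 1570 J

Step 1 (adiabatic): W = (P₁V₁ − P₂V₂)/(γ−1) = (1345 − 950.8)/0.667 = 592 J.
After step 1: P = 62.55 kPa, V = 15.2 L, T = 315.9 K.
Step 2 (isobaric): W = PΔV = (62.55 kPa)(30.8 − 15.2 L) = 975.9 J.
W_total = 592 + 975.9 = 1568 J.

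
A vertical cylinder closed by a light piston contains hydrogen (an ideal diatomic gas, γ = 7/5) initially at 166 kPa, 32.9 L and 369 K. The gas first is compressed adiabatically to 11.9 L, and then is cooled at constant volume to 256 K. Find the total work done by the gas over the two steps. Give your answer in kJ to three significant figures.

Step 1 (adiabatic): W = (P₁V₁ − P₂V₂)/(γ−1) = (5461 − 8203)/0.4 = -6854 J.
Step 2 (isochoric): W = 0 (constant volume).
W_total = -6854 + 0 = -6854 J.

W_total ≈ -6.85 kJ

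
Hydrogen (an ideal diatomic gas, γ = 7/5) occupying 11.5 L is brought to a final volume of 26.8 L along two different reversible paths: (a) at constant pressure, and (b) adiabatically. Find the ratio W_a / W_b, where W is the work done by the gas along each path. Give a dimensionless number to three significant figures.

Path (a) isobaric: W = P₁(V₂ − V₁) → W_a/(P₁V₁) = 1.33.
Path (b) adiabatic: W = P₁V₁(1 − (V₁/V₂)^(γ−1))/(γ−1) → W_b/(P₁V₁) = 0.7178.
W_a / W_b = 1.33 / 0.7178 = 1.854.

W_a / W_b ≈ 1.85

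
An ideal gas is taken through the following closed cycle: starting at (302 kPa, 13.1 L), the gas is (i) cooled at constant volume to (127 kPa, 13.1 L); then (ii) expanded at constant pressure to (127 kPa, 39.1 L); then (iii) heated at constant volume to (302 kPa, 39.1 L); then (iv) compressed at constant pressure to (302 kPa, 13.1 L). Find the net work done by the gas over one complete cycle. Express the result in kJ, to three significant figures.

Constant-volume legs do no work.
W(ii) = (127)(39.1 − 13.1) = 3302 J; W(iv) = (302)(13.1 − 39.1) = -7852 J.
W_net = 3302 − 7852 = -4550 J (the counter-clockwise enclosed area).

W_net ≈ -4.55 kJ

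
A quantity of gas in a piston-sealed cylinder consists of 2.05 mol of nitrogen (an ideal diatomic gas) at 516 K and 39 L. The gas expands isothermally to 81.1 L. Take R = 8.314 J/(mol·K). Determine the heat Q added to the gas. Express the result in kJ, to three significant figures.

Isothermal ⇒ ΔU = 0, so Q = W = nRT ln(V₂/V₁).
Q = (2.05)(8.314)(516) ln(81.1/39) = 8795 × 0.7321 = 6439 J.

Q ≈ 6.44 kJ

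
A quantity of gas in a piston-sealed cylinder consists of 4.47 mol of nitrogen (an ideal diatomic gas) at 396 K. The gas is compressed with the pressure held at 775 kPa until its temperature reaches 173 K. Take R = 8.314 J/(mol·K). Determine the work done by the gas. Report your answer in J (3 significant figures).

W ≈ -8290 J

Isobaric: W = P ΔV = nR ΔT.
W = (4.47)(8.314)(173 − 396) = -8287 J.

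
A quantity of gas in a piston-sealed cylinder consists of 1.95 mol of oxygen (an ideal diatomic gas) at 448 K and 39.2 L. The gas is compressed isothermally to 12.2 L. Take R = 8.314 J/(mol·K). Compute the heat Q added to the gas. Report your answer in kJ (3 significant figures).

Isothermal ⇒ ΔU = 0, so Q = W = nRT ln(V₂/V₁).
Q = (1.95)(8.314)(448) ln(12.2/39.2) = 7263 × -1.167 = -8478 J.

Q ≈ -8.48 kJ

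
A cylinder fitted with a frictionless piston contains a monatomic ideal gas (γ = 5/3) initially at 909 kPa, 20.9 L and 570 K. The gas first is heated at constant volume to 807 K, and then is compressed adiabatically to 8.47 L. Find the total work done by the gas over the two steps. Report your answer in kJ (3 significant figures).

W_total ≈ -33.3 kJ

Step 1 (isochoric): W = 0 (constant volume).
After step 1: P = 1287 kPa (V unchanged).
Step 2 (adiabatic): W = (P₁V₁ − P₂V₂)/(γ−1) = (26897 − 49115)/0.667 = -33327 J.
W_total = 0 − 33327 = -33327 J.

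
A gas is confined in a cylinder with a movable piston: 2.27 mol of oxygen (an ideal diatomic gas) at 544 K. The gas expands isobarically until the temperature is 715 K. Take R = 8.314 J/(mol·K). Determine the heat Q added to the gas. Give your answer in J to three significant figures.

Q ≈ 11300 J

Isobaric: W = nRΔT = (2.27)(8.314)(171) = 3227 J.
ΔU = nCᵥΔT with Cᵥ = 5R/2: ΔU = (2.27)(20.79)(171) = 8068 J.
Q = ΔU + W = 8068 + 3227 = 11295 J.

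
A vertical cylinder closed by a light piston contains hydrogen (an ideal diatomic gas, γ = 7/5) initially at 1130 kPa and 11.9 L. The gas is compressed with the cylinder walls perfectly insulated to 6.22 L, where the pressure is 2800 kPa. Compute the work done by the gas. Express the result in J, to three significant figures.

W ≈ -9920 J

Adiabatic: W = (P₁V₁ − P₂V₂)/(γ − 1) with γ = 7/5.
P₁V₁ = 13447 J, P₂V₂ = 17416 J.
W = (13447 − 17416) / 0.4 = -9923 J.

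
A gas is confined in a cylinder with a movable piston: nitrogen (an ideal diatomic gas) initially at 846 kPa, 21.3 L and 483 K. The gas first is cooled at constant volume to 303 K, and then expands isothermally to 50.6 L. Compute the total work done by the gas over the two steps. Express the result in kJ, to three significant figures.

W_total ≈ 9.78 kJ

Step 1 (isochoric): W = 0 (constant volume).
After step 1: P = 530.7 kPa (V unchanged).
Step 2 (isothermal): W = P₁V₁ ln(V₂/V₁) = (11304) ln(50.6/21.3) = 9781 J.
W_total = 0 + 9781 = 9781 J.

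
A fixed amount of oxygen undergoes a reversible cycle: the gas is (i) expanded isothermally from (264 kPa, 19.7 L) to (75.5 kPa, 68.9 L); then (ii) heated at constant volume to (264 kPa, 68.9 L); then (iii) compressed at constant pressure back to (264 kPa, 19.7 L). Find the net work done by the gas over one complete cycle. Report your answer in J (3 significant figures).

Leg (i): W = PᵢVᵢ ln(V_f/Vᵢ) = (5201) ln(68.9/19.7) = 6512 J.
Leg (ii): W = 0.
Leg (iii): W = PΔV = (264)(19.7 − 68.9) = -12989 J.
W_net = 6512 − 12989 = -6477 J.

W_net ≈ -6480 J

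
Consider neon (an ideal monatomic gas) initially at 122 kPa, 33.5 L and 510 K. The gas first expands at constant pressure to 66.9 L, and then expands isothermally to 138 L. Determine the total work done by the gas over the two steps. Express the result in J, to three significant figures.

W_total ≈ 9980 J

Step 1 (isobaric): W = PΔV = (122 kPa)(66.9 − 33.5 L) = 4075 J.
After step 1: P = 122 kPa, V = 66.9 L, T = 1018 K.
Step 2 (isothermal): W = P₁V₁ ln(V₂/V₁) = (8162) ln(138/66.9) = 5910 J.
W_total = 4075 + 5910 = 9984 J.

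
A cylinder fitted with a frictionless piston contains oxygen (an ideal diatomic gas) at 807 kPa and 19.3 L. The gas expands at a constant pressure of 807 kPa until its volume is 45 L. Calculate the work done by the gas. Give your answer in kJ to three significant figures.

W ≈ 20.7 kJ

Isobaric: W = P ΔV.
W = (807 kPa)(45 − 19.3 L) = (807)(25.7) = 20740 J.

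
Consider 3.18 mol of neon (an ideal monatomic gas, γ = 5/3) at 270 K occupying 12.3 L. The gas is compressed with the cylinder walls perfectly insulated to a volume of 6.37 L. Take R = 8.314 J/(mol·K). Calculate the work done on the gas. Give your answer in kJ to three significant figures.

Adiabatic: TV^(γ−1) = const with γ = 5/3.
T₂ = T₁ (V₁/V₂)^(γ−1) = 270 × (12.3/6.37)^0.667 = 270 × 1.551 = 418.7 K.
W_by = nCᵥ(T₁ − T₂) = (3.18)(12.47)(270 − 418.7) = -5896 J.
Work on gas = −W_by = 5896 J.

W ≈ 5.90 kJ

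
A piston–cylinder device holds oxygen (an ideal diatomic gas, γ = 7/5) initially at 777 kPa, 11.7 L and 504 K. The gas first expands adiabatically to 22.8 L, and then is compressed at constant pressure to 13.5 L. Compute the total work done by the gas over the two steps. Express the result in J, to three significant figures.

W_total ≈ 2480 J

Step 1 (adiabatic): W = (P₁V₁ − P₂V₂)/(γ−1) = (9091 − 6962)/0.4 = 5323 J.
After step 1: P = 305.3 kPa, V = 22.8 L, T = 385.9 K.
Step 2 (isobaric): W = PΔV = (305.3 kPa)(13.5 − 22.8 L) = -2840 J.
W_total = 5323 − 2840 = 2484 J.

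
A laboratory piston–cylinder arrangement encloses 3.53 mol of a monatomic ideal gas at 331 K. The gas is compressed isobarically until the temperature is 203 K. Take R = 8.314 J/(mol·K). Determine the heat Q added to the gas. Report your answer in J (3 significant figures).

Isobaric: W = nRΔT = (3.53)(8.314)(-128) = -3757 J.
ΔU = nCᵥΔT with Cᵥ = 3R/2: ΔU = (3.53)(12.47)(-128) = -5635 J.
Q = ΔU + W = -5635 − 3757 = -9391 J.

Q ≈ -9390 J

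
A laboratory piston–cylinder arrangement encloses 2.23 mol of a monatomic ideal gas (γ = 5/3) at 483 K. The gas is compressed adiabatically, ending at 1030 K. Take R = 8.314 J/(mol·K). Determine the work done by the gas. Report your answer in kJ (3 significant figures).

Adiabatic ⇒ Q = 0, so W_by = −ΔU = nCᵥ(T₁ − T₂).
Cᵥ = 3R/2 = 12.47 J/(mol·K).
W = (2.23)(12.47)(483 − 1030) = -15212 J.

W ≈ -15.2 kJ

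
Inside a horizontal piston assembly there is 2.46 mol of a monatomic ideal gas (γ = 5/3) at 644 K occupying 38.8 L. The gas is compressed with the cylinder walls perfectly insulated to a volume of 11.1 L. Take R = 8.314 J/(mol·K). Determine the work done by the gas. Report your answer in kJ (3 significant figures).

Adiabatic: TV^(γ−1) = const with γ = 5/3.
T₂ = T₁ (V₁/V₂)^(γ−1) = 644 × (38.8/11.1)^0.667 = 644 × 2.303 = 1483 K.
W_by = nCᵥ(T₁ − T₂) = (2.46)(12.47)(644 − 1483) = -25748 J.

W ≈ -25.7 kJ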